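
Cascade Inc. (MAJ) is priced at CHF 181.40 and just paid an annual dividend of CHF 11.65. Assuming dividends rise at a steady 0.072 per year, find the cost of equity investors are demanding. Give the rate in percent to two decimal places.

14.08%

Rearranging the constant-growth DDM: r = D₁/P₀ + g.
D₁ = 11.65 × (1 + 0.072) = 12.4888.
r = 12.4888 / 181.40 + 0.072 = 0.06885 + 0.072 = 0.14085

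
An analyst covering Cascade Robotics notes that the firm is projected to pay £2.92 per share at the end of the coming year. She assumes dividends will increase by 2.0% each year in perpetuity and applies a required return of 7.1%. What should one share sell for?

Gordon growth model: P₀ = D₁/(r − g), with D₁ = 2.92 given directly.
P₀ = 2.9200 / (0.071 − 0.02) = 2.9200 / 0.051 = 57.2549

£57.25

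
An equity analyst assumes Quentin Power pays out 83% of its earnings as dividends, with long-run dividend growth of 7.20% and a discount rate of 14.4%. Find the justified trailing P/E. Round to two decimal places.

Justified trailing P/E = b(1+g)/(r−g) = 0.83×(1+0.072)/(0.144−0.072) = 12.3578

12.36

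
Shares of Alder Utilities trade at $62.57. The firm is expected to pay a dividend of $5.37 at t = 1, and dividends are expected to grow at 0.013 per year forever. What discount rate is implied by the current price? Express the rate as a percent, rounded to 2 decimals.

Rearranging the constant-growth DDM: r = D₁/P₀ + g.
r = 5.3700 / 62.57 + 0.013 = 0.08582 + 0.013 = 0.09882

9.88%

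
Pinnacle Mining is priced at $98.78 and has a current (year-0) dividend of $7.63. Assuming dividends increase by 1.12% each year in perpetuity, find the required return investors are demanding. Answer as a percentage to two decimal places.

Rearranging the constant-growth DDM: r = D₁/P₀ + g.
D₁ = 7.63 × (1 + 0.0112) = 7.7155.
r = 7.7155 / 98.78 + 0.0112 = 0.07811 + 0.0112 = 0.08931

8.93%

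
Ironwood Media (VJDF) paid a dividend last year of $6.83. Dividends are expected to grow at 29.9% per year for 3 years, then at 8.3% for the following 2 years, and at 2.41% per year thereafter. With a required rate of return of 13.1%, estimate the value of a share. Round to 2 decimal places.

Three-stage DDM. Project D₁…D_5; terminal Gordon value at t=5 with g = 0.0241; discount at r = 0.131.
D_1 = 8.8722
D_2 = 11.5249
D_3 = 14.9709
D_4 = 16.2135
D_5 = 17.5592
TV_5 = 17.9824/(0.131−0.0241) = 168.2169
P₀ = Σ Dₜ/(1+r)ᵗ + TV_5/(1+r)^5 = 137.4982

$137.50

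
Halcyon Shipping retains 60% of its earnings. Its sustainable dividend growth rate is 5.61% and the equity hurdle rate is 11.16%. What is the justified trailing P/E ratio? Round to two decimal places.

Payout ratio b = 1 − 0.60 = 0.40.
Justified trailing P/E = b(1+g)/(r−g) = 0.40×(1+0.0561)/(0.1116−0.0561) = 7.6115

7.61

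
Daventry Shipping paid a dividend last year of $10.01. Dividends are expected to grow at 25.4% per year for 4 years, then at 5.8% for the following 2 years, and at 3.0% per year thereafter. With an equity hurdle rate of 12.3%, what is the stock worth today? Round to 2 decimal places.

$234.63

Three-stage DDM. Project D₁…D_6; terminal Gordon value at t=6 with g = 0.03; discount at r = 0.123.
D_1 = 12.5525
D_2 = 15.7409
D_3 = 19.7391
D_4 = 24.7528
D_5 = 26.1885
D_6 = 27.7074
TV_6 = 28.5386/(0.123−0.03) = 306.8668
P₀ = Σ Dₜ/(1+r)ᵗ + TV_6/(1+r)^6 = 234.6297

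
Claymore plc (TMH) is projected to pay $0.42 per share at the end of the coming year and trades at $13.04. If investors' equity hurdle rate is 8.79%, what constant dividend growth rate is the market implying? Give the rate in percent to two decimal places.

5.57%

From P₀ = D₁/(r − g), the implied growth is g = r − D₁/P₀.
g = 0.0879 − 0.42/13.04 = 0.0879 − 0.03221 = 0.05569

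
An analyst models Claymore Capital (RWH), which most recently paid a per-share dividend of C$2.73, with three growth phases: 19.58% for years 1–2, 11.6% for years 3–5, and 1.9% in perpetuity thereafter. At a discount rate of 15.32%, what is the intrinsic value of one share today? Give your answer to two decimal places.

C$34.22

Three-stage DDM. Project D₁…D_5; terminal Gordon value at t=5 with g = 0.019; discount at r = 0.1532.
D_1 = 3.2645
D_2 = 3.9037
D_3 = 4.3566
D_4 = 4.8619
D_5 = 5.4259
TV_5 = 5.5290/(0.1532−0.019) = 41.1997
P₀ = Σ Dₜ/(1+r)ᵗ + TV_5/(1+r)^5 = 34.2174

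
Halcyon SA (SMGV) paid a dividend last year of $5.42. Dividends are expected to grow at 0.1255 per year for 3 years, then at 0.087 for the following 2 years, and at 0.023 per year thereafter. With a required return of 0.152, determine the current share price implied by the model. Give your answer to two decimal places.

$60.48

Three-stage DDM. Project D₁…D_5; terminal Gordon value at t=5 with g = 0.023; discount at r = 0.152.
D_1 = 6.1002
D_2 = 6.8658
D_3 = 7.7274
D_4 = 8.3997
D_5 = 9.1305
TV_5 = 9.3405/(0.152−0.023) = 72.4070
P₀ = Σ Dₜ/(1+r)ᵗ + TV_5/(1+r)^5 = 60.4805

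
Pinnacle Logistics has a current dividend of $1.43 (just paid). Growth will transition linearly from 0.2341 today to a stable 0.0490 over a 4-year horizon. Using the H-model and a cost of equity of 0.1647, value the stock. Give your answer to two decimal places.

H-model: P₀ = D₀[(1+g_L) + H(g_S−g_L)]/(r−g_L), with H = 4/2 = 2.
P₀ = 1.43 × [(1+0.049) + 2×(0.2341−0.049)] / (0.1647−0.049)
   = 1.43 × 1.4192 / 0.1157 = 17.5407

$17.54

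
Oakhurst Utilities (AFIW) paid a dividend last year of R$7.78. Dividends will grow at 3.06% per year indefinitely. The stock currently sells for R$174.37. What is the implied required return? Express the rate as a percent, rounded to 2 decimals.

7.66%

Rearranging the constant-growth DDM: r = D₁/P₀ + g.
D₁ = 7.78 × (1 + 0.0306) = 8.0181.
r = 8.0181 / 174.37 + 0.0306 = 0.04598 + 0.0306 = 0.07658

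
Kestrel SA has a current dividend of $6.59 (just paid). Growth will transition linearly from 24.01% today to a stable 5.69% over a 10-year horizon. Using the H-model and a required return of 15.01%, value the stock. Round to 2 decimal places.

$139.50

H-model: P₀ = D₀[(1+g_L) + H(g_S−g_L)]/(r−g_L), with H = 10/2 = 5.
P₀ = 6.59 × [(1+0.0569) + 5×(0.2401−0.0569)] / (0.1501−0.0569)
   = 6.59 × 1.9729 / 0.0932 = 139.5001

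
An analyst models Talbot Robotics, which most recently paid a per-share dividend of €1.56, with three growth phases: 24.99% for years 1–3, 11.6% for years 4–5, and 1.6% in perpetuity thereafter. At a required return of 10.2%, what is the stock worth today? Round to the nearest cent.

€38.27

Three-stage DDM. Project D₁…D_5; terminal Gordon value at t=5 with g = 0.016; discount at r = 0.102.
D_1 = 1.9498
D_2 = 2.4371
D_3 = 3.0461
D_4 = 3.3995
D_5 = 3.7938
TV_5 = 3.8545/(0.102−0.016) = 44.8202
P₀ = Σ Dₜ/(1+r)ᵗ + TV_5/(1+r)^5 = 38.2701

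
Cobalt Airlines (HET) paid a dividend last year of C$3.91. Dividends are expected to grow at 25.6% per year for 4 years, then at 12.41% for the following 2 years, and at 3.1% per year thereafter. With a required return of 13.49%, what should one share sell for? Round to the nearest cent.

Three-stage DDM. Project D₁…D_6; terminal Gordon value at t=6 with g = 0.031; discount at r = 0.1349.
D_1 = 4.9110
D_2 = 6.1682
D_3 = 7.7472
D_4 = 9.7305
D_5 = 10.9381
D_6 = 12.2955
TV_6 = 12.6766/(0.1349−0.031) = 122.0080
P₀ = Σ Dₜ/(1+r)ᵗ + TV_6/(1+r)^6 = 88.9466

C$88.95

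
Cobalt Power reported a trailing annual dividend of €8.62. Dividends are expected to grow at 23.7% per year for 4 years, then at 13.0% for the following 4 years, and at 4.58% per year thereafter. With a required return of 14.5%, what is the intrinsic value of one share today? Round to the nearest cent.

Three-stage DDM. Project D₁…D_8; terminal Gordon value at t=8 with g = 0.0458; discount at r = 0.145.
D_1 = 10.6629
D_2 = 13.1901
D_3 = 16.3161
D_4 = 20.1830
D_5 = 22.8068
D_6 = 25.7717
D_7 = 29.1220
D_8 = 32.9079
TV_8 = 34.4151/(0.145−0.0458) = 346.9260
P₀ = Σ Dₜ/(1+r)ᵗ + TV_8/(1+r)^8 = 204.8712

€204.87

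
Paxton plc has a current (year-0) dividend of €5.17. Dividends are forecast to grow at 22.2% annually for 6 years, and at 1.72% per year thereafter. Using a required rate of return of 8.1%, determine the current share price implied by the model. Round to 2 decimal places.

Two-stage DDM. Project D₁…D_6 at 0.222, terminal growth 0.0172, discount at r = 0.081.
D_1 = 6.3177
D_2 = 7.7203
D_3 = 9.4342
D_4 = 11.5286
D_5 = 14.0879
D_6 = 17.2154
Terminal value at t=6: TV = D_7/(r−g) = 17.5115/(0.081−0.0172) = 274.4754
P₀ = 6.3177/(1+0.081)^1 + 7.7203/(1+0.081)^2 + 9.4342/(1+0.081)^3 + 11.5286/(1+0.081)^4 + 14.0879/(1+0.081)^5 + 17.2154/(1+0.081)^6 + 274.4754/(1+0.081)^6 = 220.7025

€220.70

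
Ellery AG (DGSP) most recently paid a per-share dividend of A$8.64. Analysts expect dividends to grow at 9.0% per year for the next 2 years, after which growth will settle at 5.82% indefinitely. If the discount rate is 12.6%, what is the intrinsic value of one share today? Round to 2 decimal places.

A$142.83

Two-stage DDM. Project D₁…D_2 at 0.09, terminal growth 0.0582, discount at r = 0.126.
D_1 = 9.4176
D_2 = 10.2652
Terminal value at t=2: TV = D_3/(r−g) = 10.8626/(0.126−0.0582) = 160.2156
P₀ = 9.4176/(1+0.126)^1 + 10.2652/(1+0.126)^2 + 160.2156/(1+0.126)^2 = 142.8255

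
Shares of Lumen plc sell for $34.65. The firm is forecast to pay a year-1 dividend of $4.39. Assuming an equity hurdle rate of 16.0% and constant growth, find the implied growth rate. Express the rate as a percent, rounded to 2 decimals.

3.33%

From P₀ = D₁/(r − g), the implied growth is g = r − D₁/P₀.
g = 0.16 − 4.39/34.65 = 0.16 − 0.12670 = 0.03330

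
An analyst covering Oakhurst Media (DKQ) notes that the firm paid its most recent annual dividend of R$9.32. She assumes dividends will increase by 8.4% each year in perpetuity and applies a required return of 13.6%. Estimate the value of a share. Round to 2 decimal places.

R$194.29

Gordon growth model: P₀ = D₁/(r − g). D₁ = 9.32 × (1 + 0.084) = 10.1029.
P₀ = 10.1029 / (0.136 − 0.084) = 10.1029 / 0.052 = 194.2862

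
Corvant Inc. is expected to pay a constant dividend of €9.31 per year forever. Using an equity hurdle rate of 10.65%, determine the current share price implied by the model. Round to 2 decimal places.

Zero-growth DDM (perpetuity): P₀ = D/r = 9.31 / 0.1065 = 87.4178

€87.42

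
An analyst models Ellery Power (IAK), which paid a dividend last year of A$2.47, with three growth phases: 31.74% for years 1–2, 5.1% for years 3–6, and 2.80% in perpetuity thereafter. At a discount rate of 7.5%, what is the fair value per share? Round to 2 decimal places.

Three-stage DDM. Project D₁…D_6; terminal Gordon value at t=6 with g = 0.028; discount at r = 0.075.
D_1 = 3.2540
D_2 = 4.2868
D_3 = 4.5054
D_4 = 4.7352
D_5 = 4.9767
D_6 = 5.2305
TV_6 = 5.3770/(0.075−0.028) = 114.4033
P₀ = Σ Dₜ/(1+r)ᵗ + TV_6/(1+r)^6 = 94.8935

A$94.89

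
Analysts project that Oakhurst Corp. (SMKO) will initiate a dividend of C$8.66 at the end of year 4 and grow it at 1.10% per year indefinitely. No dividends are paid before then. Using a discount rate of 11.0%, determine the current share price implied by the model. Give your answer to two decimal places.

Deferred-dividend DDM. At t=3 the remaining stream is a growing perpetuity with first payment D_4 = 8.66.
V_3 = D_4/(r−g) = 8.66/(0.11−0.011) = 87.4747
P₀ = V_3/(1+r)^3 = 87.4747/(1+0.11)^3 = 63.9608

C$63.96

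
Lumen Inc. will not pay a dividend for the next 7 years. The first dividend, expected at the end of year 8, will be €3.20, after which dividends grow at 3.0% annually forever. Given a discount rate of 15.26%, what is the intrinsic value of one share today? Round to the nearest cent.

€9.66

Deferred-dividend DDM. At t=7 the remaining stream is a growing perpetuity with first payment D_8 = 3.20.
V_7 = D_8/(r−g) = 3.20/(0.1526−0.03) = 26.1011
P₀ = V_7/(1+r)^7 = 26.1011/(1+0.1526)^7 = 9.6585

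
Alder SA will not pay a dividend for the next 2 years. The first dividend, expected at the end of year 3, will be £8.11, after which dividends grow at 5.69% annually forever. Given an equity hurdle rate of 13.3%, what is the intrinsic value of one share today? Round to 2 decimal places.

Deferred-dividend DDM. At t=2 the remaining stream is a growing perpetuity with first payment D_3 = 8.11.
V_2 = D_3/(r−g) = 8.11/(0.133−0.0569) = 106.5703
P₀ = V_2/(1+r)^2 = 106.5703/(1+0.133)^2 = 83.0188

£83.02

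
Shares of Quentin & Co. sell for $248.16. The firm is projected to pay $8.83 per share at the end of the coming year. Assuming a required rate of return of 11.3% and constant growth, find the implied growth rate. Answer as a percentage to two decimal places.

7.74%

From P₀ = D₁/(r − g), the implied growth is g = r − D₁/P₀.
g = 0.113 − 8.83/248.16 = 0.113 − 0.03558 = 0.07742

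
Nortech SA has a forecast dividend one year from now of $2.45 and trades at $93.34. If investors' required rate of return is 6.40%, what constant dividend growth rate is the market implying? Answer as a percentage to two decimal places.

From P₀ = D₁/(r − g), the implied growth is g = r − D₁/P₀.
g = 0.064 − 2.45/93.34 = 0.064 − 0.02625 = 0.03775

3.78%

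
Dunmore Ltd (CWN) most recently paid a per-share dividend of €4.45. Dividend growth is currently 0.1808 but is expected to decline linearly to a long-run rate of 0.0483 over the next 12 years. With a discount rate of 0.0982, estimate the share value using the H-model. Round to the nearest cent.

€164.38

H-model: P₀ = D₀[(1+g_L) + H(g_S−g_L)]/(r−g_L), with H = 12/2 = 6.
P₀ = 4.45 × [(1+0.0483) + 6×(0.1808−0.0483)] / (0.0982−0.0483)
   = 4.45 × 1.8433 / 0.0499 = 164.3825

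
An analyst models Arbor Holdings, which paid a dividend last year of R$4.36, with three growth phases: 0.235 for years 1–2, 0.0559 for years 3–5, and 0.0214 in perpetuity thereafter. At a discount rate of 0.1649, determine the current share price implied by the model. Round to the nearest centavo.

R$47.62

Three-stage DDM. Project D₁…D_5; terminal Gordon value at t=5 with g = 0.0214; discount at r = 0.1649.
D_1 = 5.3846
D_2 = 6.6500
D_3 = 7.0217
D_4 = 7.4142
D_5 = 7.8287
TV_5 = 7.9962/(0.1649−0.0214) = 55.7228
P₀ = Σ Dₜ/(1+r)ᵗ + TV_5/(1+r)^5 = 47.6179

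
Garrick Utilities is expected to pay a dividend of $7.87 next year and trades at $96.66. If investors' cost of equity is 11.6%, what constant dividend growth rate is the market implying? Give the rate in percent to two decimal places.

From P₀ = D₁/(r − g), the implied growth is g = r − D₁/P₀.
g = 0.116 − 7.87/96.66 = 0.116 − 0.08142 = 0.03458

3.46%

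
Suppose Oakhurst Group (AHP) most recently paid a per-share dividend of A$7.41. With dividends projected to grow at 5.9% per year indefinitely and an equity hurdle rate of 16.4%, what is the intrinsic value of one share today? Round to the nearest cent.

A$74.74

Gordon growth model: P₀ = D₁/(r − g). D₁ = 7.41 × (1 + 0.059) = 7.8472.
P₀ = 7.8472 / (0.164 − 0.059) = 7.8472 / 0.105 = 74.7351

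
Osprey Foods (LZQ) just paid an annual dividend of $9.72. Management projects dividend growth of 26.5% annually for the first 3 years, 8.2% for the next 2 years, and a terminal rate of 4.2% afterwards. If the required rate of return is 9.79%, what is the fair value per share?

Three-stage DDM. Project D₁…D_5; terminal Gordon value at t=5 with g = 0.042; discount at r = 0.0979.
D_1 = 12.2958
D_2 = 15.5542
D_3 = 19.6760
D_4 = 21.2895
D_5 = 23.0352
TV_5 = 24.0027/(0.0979−0.042) = 429.3864
P₀ = Σ Dₜ/(1+r)ᵗ + TV_5/(1+r)^5 = 337.2389

$337.24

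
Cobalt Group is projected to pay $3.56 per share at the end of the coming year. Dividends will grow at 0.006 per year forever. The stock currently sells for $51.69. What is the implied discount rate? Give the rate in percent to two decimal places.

Rearranging the constant-growth DDM: r = D₁/P₀ + g.
r = 3.5600 / 51.69 + 0.006 = 0.06887 + 0.006 = 0.07487

7.49%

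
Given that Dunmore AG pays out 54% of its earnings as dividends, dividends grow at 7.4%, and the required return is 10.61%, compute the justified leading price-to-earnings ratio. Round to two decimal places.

Justified leading P/E = b/(r−g) = 0.54/(0.1061−0.074) = 16.8224

16.82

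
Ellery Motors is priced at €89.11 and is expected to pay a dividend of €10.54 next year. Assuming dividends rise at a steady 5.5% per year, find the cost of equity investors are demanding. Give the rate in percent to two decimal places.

Rearranging the constant-growth DDM: r = D₁/P₀ + g.
r = 10.5400 / 89.11 + 0.055 = 0.11828 + 0.055 = 0.17328

17.33%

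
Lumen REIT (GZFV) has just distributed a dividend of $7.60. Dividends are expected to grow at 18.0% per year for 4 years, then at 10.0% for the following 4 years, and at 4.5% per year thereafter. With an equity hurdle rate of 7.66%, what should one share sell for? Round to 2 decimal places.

Three-stage DDM. Project D₁…D_8; terminal Gordon value at t=8 with g = 0.045; discount at r = 0.0766.
D_1 = 8.9680
D_2 = 10.5822
D_3 = 12.4870
D_4 = 14.7347
D_5 = 16.2082
D_6 = 17.8290
D_7 = 19.6119
D_8 = 21.5731
TV_8 = 22.5439/(0.0766−0.045) = 713.4139
P₀ = Σ Dₜ/(1+r)ᵗ + TV_8/(1+r)^8 = 480.0241

$480.02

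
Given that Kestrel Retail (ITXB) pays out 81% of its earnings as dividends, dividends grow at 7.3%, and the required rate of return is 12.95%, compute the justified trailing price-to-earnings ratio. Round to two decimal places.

15.38

Justified trailing P/E = b(1+g)/(r−g) = 0.81×(1+0.073)/(0.1295−0.073) = 15.3828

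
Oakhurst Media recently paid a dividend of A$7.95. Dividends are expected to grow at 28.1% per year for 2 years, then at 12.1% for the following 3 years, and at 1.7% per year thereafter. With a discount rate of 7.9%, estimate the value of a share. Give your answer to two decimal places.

A$263.06

Three-stage DDM. Project D₁…D_5; terminal Gordon value at t=5 with g = 0.017; discount at r = 0.079.
D_1 = 10.1840
D_2 = 13.0456
D_3 = 14.6242
D_4 = 16.3937
D_5 = 18.3773
TV_5 = 18.6897/(0.079−0.017) = 301.4474
P₀ = Σ Dₜ/(1+r)ᵗ + TV_5/(1+r)^5 = 263.0574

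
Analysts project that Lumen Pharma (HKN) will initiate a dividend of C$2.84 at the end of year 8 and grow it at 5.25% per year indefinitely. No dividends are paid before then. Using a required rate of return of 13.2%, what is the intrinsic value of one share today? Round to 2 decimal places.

Deferred-dividend DDM. At t=7 the remaining stream is a growing perpetuity with first payment D_8 = 2.84.
V_7 = D_8/(r−g) = 2.84/(0.132−0.0525) = 35.7233
P₀ = V_7/(1+r)^7 = 35.7233/(1+0.132)^7 = 14.9978

C$15.00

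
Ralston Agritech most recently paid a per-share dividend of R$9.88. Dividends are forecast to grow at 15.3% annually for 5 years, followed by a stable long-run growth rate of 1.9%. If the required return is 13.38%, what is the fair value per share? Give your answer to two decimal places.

Two-stage DDM. Project D₁…D_5 at 0.153, terminal growth 0.019, discount at r = 0.1338.
D_1 = 11.3916
D_2 = 13.1346
D_3 = 15.1441
D_4 = 17.4612
D_5 = 20.1328
Terminal value at t=5: TV = D_6/(r−g) = 20.5153/(0.1338−0.019) = 178.7046
P₀ = 11.3916/(1+0.1338)^1 + 13.1346/(1+0.1338)^2 + 15.1441/(1+0.1338)^3 + 17.4612/(1+0.1338)^4 + 20.1328/(1+0.1338)^5 + 178.7046/(1+0.1338)^5 = 147.3462

R$147.35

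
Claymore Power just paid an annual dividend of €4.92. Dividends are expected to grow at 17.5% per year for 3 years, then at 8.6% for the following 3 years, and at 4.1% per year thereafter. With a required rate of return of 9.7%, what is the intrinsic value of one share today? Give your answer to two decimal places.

€143.78

Three-stage DDM. Project D₁…D_6; terminal Gordon value at t=6 with g = 0.041; discount at r = 0.097.
D_1 = 5.7810
D_2 = 6.7927
D_3 = 7.9814
D_4 = 8.6678
D_5 = 9.4132
D_6 = 10.2228
TV_6 = 10.6419/(0.097−0.041) = 190.0338
P₀ = Σ Dₜ/(1+r)ᵗ + TV_6/(1+r)^6 = 143.7778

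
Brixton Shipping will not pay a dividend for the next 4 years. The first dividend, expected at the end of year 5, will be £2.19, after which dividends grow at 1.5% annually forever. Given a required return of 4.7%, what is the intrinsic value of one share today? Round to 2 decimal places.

£56.95

Deferred-dividend DDM. At t=4 the remaining stream is a growing perpetuity with first payment D_5 = 2.19.
V_4 = D_5/(r−g) = 2.19/(0.047−0.015) = 68.4375
P₀ = V_4/(1+r)^4 = 68.4375/(1+0.047)^4 = 56.9518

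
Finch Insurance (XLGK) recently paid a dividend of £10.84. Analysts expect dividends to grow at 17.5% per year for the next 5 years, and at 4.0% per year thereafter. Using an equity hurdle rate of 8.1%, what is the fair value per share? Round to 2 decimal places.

Two-stage DDM. Project D₁…D_5 at 0.175, terminal growth 0.04, discount at r = 0.081.
D_1 = 12.7370
D_2 = 14.9660
D_3 = 17.5850
D_4 = 20.6624
D_5 = 24.2783
Terminal value at t=5: TV = D_6/(r−g) = 25.2495/(0.081−0.04) = 615.8403
P₀ = 12.7370/(1+0.081)^1 + 14.9660/(1+0.081)^2 + 17.5850/(1+0.081)^3 + 20.6624/(1+0.081)^4 + 24.2783/(1+0.081)^5 + 615.8403/(1+0.081)^5 = 487.2846

£487.28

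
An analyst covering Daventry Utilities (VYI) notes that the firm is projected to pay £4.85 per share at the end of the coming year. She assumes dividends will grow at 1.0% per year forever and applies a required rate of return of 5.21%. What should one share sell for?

Gordon growth model: P₀ = D₁/(r − g), with D₁ = 4.85 given directly.
P₀ = 4.8500 / (0.0521 − 0.01) = 4.8500 / 0.0421 = 115.2019

£115.20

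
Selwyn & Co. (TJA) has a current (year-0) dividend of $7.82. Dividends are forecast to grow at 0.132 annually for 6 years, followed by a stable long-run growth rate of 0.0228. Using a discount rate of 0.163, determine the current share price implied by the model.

Two-stage DDM. Project D₁…D_6 at 0.132, terminal growth 0.0228, discount at r = 0.163.
D_1 = 8.8522
D_2 = 10.0207
D_3 = 11.3435
D_4 = 12.8408
D_5 = 14.5358
D_6 = 16.4545
Terminal value at t=6: TV = D_7/(r−g) = 16.8297/(0.163−0.0228) = 120.0406
P₀ = 8.8522/(1+0.163)^1 + 10.0207/(1+0.163)^2 + 11.3435/(1+0.163)^3 + 12.8408/(1+0.163)^4 + 14.5358/(1+0.163)^5 + 16.4545/(1+0.163)^6 + 120.0406/(1+0.163)^6 = 91.2441

$91.24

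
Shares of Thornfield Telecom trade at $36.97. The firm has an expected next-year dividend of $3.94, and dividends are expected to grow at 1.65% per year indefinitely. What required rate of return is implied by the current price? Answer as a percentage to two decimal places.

Rearranging the constant-growth DDM: r = D₁/P₀ + g.
r = 3.9400 / 36.97 + 0.0165 = 0.10657 + 0.0165 = 0.12307

12.31%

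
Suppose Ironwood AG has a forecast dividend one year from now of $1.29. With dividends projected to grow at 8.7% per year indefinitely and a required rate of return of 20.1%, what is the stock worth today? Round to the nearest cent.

Gordon growth model: P₀ = D₁/(r − g), with D₁ = 1.29 given directly.
P₀ = 1.2900 / (0.201 − 0.087) = 1.2900 / 0.114 = 11.3158

$11.32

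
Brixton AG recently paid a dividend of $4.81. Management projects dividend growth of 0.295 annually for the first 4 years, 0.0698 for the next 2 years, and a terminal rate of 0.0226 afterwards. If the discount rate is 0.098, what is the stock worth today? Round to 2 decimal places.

$167.29

Three-stage DDM. Project D₁…D_6; terminal Gordon value at t=6 with g = 0.0226; discount at r = 0.098.
D_1 = 6.2289
D_2 = 8.0665
D_3 = 10.4461
D_4 = 13.5277
D_5 = 14.4719
D_6 = 15.4821
TV_6 = 15.8320/(0.098−0.0226) = 209.9732
P₀ = Σ Dₜ/(1+r)ᵗ + TV_6/(1+r)^6 = 167.2911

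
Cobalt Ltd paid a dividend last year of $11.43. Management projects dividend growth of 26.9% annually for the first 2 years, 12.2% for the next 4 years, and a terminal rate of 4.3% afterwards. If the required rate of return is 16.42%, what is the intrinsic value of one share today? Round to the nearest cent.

$176.44

Three-stage DDM. Project D₁…D_6; terminal Gordon value at t=6 with g = 0.043; discount at r = 0.1642.
D_1 = 14.5047
D_2 = 18.4064
D_3 = 20.6520
D_4 = 23.1716
D_5 = 25.9985
D_6 = 29.1703
TV_6 = 30.4246/(0.1642−0.043) = 251.0282
P₀ = Σ Dₜ/(1+r)ᵗ + TV_6/(1+r)^6 = 176.4362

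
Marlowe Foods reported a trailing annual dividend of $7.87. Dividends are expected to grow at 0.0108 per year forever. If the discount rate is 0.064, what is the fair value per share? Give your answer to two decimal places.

$149.53

Gordon growth model: P₀ = D₁/(r − g). D₁ = 7.87 × (1 + 0.0108) = 7.9550.
P₀ = 7.9550 / (0.064 − 0.0108) = 7.9550 / 0.0532 = 149.5300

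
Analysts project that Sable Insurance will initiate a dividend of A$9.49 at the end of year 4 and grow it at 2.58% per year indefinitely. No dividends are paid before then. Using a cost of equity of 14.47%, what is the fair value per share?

Deferred-dividend DDM. At t=3 the remaining stream is a growing perpetuity with first payment D_4 = 9.49.
V_3 = D_4/(r−g) = 9.49/(0.1447−0.0258) = 79.8150
P₀ = V_3/(1+r)^3 = 79.8150/(1+0.1447)^3 = 53.2120

A$53.21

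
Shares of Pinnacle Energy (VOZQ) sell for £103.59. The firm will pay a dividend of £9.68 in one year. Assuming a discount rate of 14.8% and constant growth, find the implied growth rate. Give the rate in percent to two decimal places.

From P₀ = D₁/(r − g), the implied growth is g = r − D₁/P₀.
g = 0.148 − 9.68/103.59 = 0.148 − 0.09345 = 0.05455

5.46%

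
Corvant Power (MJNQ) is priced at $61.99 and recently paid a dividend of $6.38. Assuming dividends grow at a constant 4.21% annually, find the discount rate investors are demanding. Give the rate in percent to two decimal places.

14.94%

Rearranging the constant-growth DDM: r = D₁/P₀ + g.
D₁ = 6.38 × (1 + 0.0421) = 6.6486.
r = 6.6486 / 61.99 + 0.0421 = 0.10725 + 0.0421 = 0.14935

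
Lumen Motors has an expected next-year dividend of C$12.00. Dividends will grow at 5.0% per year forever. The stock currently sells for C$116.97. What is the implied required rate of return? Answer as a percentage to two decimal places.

15.26%

Rearranging the constant-growth DDM: r = D₁/P₀ + g.
r = 12.0000 / 116.97 + 0.05 = 0.10259 + 0.05 = 0.15259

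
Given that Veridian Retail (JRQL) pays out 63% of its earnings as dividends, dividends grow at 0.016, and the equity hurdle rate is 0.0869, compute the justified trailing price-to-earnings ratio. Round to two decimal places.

Justified trailing P/E = b(1+g)/(r−g) = 0.63×(1+0.016)/(0.0869−0.016) = 9.0279

9.03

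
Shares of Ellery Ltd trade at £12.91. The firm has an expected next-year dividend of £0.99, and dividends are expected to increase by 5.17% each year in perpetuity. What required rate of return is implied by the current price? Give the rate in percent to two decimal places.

12.84%

Rearranging the constant-growth DDM: r = D₁/P₀ + g.
r = 0.9900 / 12.91 + 0.0517 = 0.07668 + 0.0517 = 0.12838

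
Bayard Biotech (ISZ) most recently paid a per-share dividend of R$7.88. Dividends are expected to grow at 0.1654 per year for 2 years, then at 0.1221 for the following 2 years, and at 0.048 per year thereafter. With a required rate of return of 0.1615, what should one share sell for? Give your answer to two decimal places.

Three-stage DDM. Project D₁…D_4; terminal Gordon value at t=4 with g = 0.048; discount at r = 0.1615.
D_1 = 9.1834
D_2 = 10.7023
D_3 = 12.0090
D_4 = 13.4753
TV_4 = 14.1221/(0.1615−0.048) = 124.4242
P₀ = Σ Dₜ/(1+r)ᵗ + TV_4/(1+r)^4 = 99.2714

R$99.27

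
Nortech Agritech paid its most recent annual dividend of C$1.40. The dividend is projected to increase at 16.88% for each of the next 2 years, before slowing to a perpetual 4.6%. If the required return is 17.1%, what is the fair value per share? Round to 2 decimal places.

C$14.46

Two-stage DDM. Project D₁…D_2 at 0.1688, terminal growth 0.046, discount at r = 0.171.
D_1 = 1.6363
D_2 = 1.9125
Terminal value at t=2: TV = D_3/(r−g) = 2.0005/(0.171−0.046) = 16.0041
P₀ = 1.6363/(1+0.171)^1 + 1.9125/(1+0.171)^2 + 16.0041/(1+0.171)^2 = 14.4633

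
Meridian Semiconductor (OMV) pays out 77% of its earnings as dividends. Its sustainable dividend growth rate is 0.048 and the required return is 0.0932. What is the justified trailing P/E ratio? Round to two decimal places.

Justified trailing P/E = b(1+g)/(r−g) = 0.77×(1+0.048)/(0.0932−0.048) = 17.8531

17.85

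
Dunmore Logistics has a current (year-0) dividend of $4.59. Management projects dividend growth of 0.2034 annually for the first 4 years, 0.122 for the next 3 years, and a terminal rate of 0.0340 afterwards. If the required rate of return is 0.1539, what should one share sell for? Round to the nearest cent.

Three-stage DDM. Project D₁…D_7; terminal Gordon value at t=7 with g = 0.034; discount at r = 0.1539.
D_1 = 5.5236
D_2 = 6.6471
D_3 = 7.9991
D_4 = 9.6262
D_5 = 10.8005
D_6 = 12.1182
D_7 = 13.5966
TV_7 = 14.0589/(0.1539−0.034) = 117.2553
P₀ = Σ Dₜ/(1+r)ᵗ + TV_7/(1+r)^7 = 78.8687

$78.87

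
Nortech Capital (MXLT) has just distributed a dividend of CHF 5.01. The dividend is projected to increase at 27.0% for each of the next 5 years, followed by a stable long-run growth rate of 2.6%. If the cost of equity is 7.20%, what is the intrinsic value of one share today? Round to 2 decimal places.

Two-stage DDM. Project D₁…D_5 at 0.27, terminal growth 0.026, discount at r = 0.072.
D_1 = 6.3627
D_2 = 8.0806
D_3 = 10.2624
D_4 = 13.0332
D_5 = 16.5522
Terminal value at t=5: TV = D_6/(r−g) = 16.9826/(0.072−0.026) = 369.1865
P₀ = 6.3627/(1+0.072)^1 + 8.0806/(1+0.072)^2 + 10.2624/(1+0.072)^3 + 13.0332/(1+0.072)^4 + 16.5522/(1+0.072)^5 + 369.1865/(1+0.072)^5 = 303.6368

CHF 303.64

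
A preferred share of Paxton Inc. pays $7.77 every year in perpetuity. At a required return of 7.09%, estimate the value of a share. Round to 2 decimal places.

$109.59

Zero-growth DDM (perpetuity): P₀ = D/r = 7.77 / 0.0709 = 109.5910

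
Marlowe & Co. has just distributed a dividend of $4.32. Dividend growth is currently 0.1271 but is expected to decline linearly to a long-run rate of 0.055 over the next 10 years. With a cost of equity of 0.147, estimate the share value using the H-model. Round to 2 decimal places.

H-model: P₀ = D₀[(1+g_L) + H(g_S−g_L)]/(r−g_L), with H = 10/2 = 5.
P₀ = 4.32 × [(1+0.055) + 5×(0.1271−0.055)] / (0.147−0.055)
   = 4.32 × 1.4155 / 0.092 = 66.4670

$66.47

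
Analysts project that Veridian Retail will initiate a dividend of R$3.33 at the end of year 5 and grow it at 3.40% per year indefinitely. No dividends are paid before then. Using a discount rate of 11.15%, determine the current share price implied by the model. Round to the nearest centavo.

R$28.15

Deferred-dividend DDM. At t=4 the remaining stream is a growing perpetuity with first payment D_5 = 3.33.
V_4 = D_5/(r−g) = 3.33/(0.1115−0.034) = 42.9677
P₀ = V_4/(1+r)^4 = 42.9677/(1+0.1115)^4 = 28.1517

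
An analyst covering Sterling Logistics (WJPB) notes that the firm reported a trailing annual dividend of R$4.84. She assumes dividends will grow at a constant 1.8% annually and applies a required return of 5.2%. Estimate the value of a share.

R$144.92

Gordon growth model: P₀ = D₁/(r − g). D₁ = 4.84 × (1 + 0.018) = 4.9271.
P₀ = 4.9271 / (0.052 − 0.018) = 4.9271 / 0.034 = 144.9153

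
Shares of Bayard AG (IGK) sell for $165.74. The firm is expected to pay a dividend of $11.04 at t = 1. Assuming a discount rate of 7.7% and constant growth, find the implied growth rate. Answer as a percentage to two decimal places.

From P₀ = D₁/(r − g), the implied growth is g = r − D₁/P₀.
g = 0.077 − 11.04/165.74 = 0.077 − 0.06661 = 0.01039

1.04%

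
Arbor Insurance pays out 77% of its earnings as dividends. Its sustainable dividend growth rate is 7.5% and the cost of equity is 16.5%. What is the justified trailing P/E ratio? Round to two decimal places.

Justified trailing P/E = b(1+g)/(r−g) = 0.77×(1+0.075)/(0.165−0.075) = 9.1972

9.20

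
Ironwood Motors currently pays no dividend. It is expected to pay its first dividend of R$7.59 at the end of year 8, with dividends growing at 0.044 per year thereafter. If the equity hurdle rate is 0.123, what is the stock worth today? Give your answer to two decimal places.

Deferred-dividend DDM. At t=7 the remaining stream is a growing perpetuity with first payment D_8 = 7.59.
V_7 = D_8/(r−g) = 7.59/(0.123−0.044) = 96.0759
P₀ = V_7/(1+r)^7 = 96.0759/(1+0.123)^7 = 42.6537

R$42.65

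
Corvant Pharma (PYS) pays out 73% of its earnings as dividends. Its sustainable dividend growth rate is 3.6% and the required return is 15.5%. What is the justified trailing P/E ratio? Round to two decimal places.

Justified trailing P/E = b(1+g)/(r−g) = 0.73×(1+0.036)/(0.155−0.036) = 6.3553

6.36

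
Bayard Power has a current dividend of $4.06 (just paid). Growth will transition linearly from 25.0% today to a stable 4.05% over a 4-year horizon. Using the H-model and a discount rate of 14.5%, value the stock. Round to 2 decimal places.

H-model: P₀ = D₀[(1+g_L) + H(g_S−g_L)]/(r−g_L), with H = 4/2 = 2.
P₀ = 4.06 × [(1+0.0405) + 2×(0.25−0.0405)] / (0.145−0.0405)
   = 4.06 × 1.4595 / 0.1045 = 56.7040

$56.70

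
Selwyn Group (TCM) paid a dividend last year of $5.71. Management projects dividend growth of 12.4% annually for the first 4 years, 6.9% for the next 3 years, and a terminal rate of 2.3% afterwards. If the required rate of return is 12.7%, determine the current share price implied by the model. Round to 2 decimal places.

Three-stage DDM. Project D₁…D_7; terminal Gordon value at t=7 with g = 0.023; discount at r = 0.127.
D_1 = 6.4180
D_2 = 7.2139
D_3 = 8.1084
D_4 = 9.1138
D_5 = 9.7427
D_6 = 10.4149
D_7 = 11.1336
TV_7 = 11.3896/(0.127−0.023) = 109.5158
P₀ = Σ Dₜ/(1+r)ᵗ + TV_7/(1+r)^7 = 85.3766

$85.38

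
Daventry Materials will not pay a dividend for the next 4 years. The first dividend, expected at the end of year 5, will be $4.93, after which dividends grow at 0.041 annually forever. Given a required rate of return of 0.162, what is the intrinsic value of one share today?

Deferred-dividend DDM. At t=4 the remaining stream is a growing perpetuity with first payment D_5 = 4.93.
V_4 = D_5/(r−g) = 4.93/(0.162−0.041) = 40.7438
P₀ = V_4/(1+r)^4 = 40.7438/(1+0.162)^4 = 22.3479

$22.35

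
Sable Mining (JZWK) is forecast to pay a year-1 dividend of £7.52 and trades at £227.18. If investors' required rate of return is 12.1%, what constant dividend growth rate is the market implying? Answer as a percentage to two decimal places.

From P₀ = D₁/(r − g), the implied growth is g = r − D₁/P₀.
g = 0.121 − 7.52/227.18 = 0.121 − 0.03310 = 0.08790

8.79%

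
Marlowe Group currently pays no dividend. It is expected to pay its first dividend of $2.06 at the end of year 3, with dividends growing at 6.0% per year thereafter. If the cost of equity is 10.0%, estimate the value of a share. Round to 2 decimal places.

Deferred-dividend DDM. At t=2 the remaining stream is a growing perpetuity with first payment D_3 = 2.06.
V_2 = D_3/(r−g) = 2.06/(0.1−0.06) = 51.5000
P₀ = V_2/(1+r)^2 = 51.5000/(1+0.1)^2 = 42.5620

$42.56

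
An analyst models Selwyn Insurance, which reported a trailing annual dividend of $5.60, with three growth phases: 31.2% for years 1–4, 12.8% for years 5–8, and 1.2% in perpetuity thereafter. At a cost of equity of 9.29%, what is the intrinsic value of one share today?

Three-stage DDM. Project D₁…D_8; terminal Gordon value at t=8 with g = 0.012; discount at r = 0.0929.
D_1 = 7.3472
D_2 = 9.6395
D_3 = 12.6471
D_4 = 16.5929
D_5 = 18.7168
D_6 = 21.1126
D_7 = 23.8150
D_8 = 26.8633
TV_8 = 27.1857/(0.0929−0.012) = 336.0406
P₀ = Σ Dₜ/(1+r)ᵗ + TV_8/(1+r)^8 = 251.5920

$251.59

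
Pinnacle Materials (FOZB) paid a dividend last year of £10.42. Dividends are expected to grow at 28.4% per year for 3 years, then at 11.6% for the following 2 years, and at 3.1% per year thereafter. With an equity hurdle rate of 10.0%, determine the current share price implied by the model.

£331.69

Three-stage DDM. Project D₁…D_5; terminal Gordon value at t=5 with g = 0.031; discount at r = 0.1.
D_1 = 13.3793
D_2 = 17.1790
D_3 = 22.0578
D_4 = 24.6165
D_5 = 27.4721
TV_5 = 28.3237/(0.1−0.031) = 410.4883
P₀ = Σ Dₜ/(1+r)ᵗ + TV_5/(1+r)^5 = 331.6852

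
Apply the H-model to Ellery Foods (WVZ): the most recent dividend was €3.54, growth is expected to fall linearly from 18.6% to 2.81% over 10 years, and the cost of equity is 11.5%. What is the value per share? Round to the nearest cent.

H-model: P₀ = D₀[(1+g_L) + H(g_S−g_L)]/(r−g_L), with H = 10/2 = 5.
P₀ = 3.54 × [(1+0.0281) + 5×(0.186−0.0281)] / (0.115−0.0281)
   = 3.54 × 1.8176 / 0.0869 = 74.0426

€74.04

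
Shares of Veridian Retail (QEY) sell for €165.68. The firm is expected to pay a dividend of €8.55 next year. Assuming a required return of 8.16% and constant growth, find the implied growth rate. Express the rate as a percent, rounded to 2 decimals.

From P₀ = D₁/(r − g), the implied growth is g = r − D₁/P₀.
g = 0.0816 − 8.55/165.68 = 0.0816 − 0.05161 = 0.02999

3.00%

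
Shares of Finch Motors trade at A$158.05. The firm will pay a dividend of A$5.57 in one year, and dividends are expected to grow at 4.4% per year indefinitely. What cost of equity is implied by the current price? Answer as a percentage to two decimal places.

Rearranging the constant-growth DDM: r = D₁/P₀ + g.
r = 5.5700 / 158.05 + 0.044 = 0.03524 + 0.044 = 0.07924

7.92%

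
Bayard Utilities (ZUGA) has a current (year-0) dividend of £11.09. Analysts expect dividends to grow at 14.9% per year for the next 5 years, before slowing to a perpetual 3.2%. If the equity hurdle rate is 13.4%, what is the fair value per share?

Two-stage DDM. Project D₁…D_5 at 0.149, terminal growth 0.032, discount at r = 0.134.
D_1 = 12.7424
D_2 = 14.6410
D_3 = 16.8225
D_4 = 19.3291
D_5 = 22.2091
Terminal value at t=5: TV = D_6/(r−g) = 22.9198/(0.134−0.032) = 224.7042
P₀ = 12.7424/(1+0.134)^1 + 14.6410/(1+0.134)^2 + 16.8225/(1+0.134)^3 + 19.3291/(1+0.134)^4 + 22.2091/(1+0.134)^5 + 224.7042/(1+0.134)^5 = 177.5142

£177.51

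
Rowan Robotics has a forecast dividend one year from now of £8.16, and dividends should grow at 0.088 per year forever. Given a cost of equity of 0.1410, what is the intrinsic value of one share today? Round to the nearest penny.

Gordon growth model: P₀ = D₁/(r − g), with D₁ = 8.16 given directly.
P₀ = 8.1600 / (0.141 − 0.088) = 8.1600 / 0.053 = 153.9623

£153.96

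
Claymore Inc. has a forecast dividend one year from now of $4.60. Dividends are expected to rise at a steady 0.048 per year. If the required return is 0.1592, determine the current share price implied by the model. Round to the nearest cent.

Gordon growth model: P₀ = D₁/(r − g), with D₁ = 4.60 given directly.
P₀ = 4.6000 / (0.1592 − 0.048) = 4.6000 / 0.1112 = 41.3669

$41.37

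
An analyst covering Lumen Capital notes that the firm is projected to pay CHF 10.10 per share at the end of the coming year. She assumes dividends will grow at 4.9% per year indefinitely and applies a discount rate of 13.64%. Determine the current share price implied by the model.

Gordon growth model: P₀ = D₁/(r − g), with D₁ = 10.10 given directly.
P₀ = 10.1000 / (0.1364 − 0.049) = 10.1000 / 0.0874 = 115.5606

CHF 115.56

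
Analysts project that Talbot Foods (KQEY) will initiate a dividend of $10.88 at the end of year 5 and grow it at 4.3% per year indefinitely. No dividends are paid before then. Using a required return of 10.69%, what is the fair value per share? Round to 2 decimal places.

$113.42

Deferred-dividend DDM. At t=4 the remaining stream is a growing perpetuity with first payment D_5 = 10.88.
V_4 = D_5/(r−g) = 10.88/(0.1069−0.043) = 170.2660
P₀ = V_4/(1+r)^4 = 170.2660/(1+0.1069)^4 = 113.4213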